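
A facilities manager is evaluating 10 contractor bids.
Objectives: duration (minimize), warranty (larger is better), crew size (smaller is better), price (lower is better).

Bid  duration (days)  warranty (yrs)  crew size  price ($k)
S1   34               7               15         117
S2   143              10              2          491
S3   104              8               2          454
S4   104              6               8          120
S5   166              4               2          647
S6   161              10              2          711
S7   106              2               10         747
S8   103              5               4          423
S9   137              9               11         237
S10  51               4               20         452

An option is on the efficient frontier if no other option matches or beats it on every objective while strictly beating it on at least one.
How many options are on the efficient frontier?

S1: not dominated (best duration).
S2: not dominated.
S3: not dominated.
S4: not dominated.
S5: dominated by S2 (duration 143≤166, warranty 10≥4, crew size 2≤2, price 491≤647).
S6: dominated by S2 (duration 143≤161, warranty 10≥10, crew size 2≤2, price 491≤711).
S7: dominated by S3 (duration 104≤106, warranty 8≥2, crew size 2≤10, price 454≤747).
S8: not dominated.
S9: not dominated.
S10: dominated by S1 (duration 34≤51, warranty 7≥4, crew size 15≤20, price 117≤452).
Pareto-optimal: S1, S2, S3, S4, S8, S9 → 6.

6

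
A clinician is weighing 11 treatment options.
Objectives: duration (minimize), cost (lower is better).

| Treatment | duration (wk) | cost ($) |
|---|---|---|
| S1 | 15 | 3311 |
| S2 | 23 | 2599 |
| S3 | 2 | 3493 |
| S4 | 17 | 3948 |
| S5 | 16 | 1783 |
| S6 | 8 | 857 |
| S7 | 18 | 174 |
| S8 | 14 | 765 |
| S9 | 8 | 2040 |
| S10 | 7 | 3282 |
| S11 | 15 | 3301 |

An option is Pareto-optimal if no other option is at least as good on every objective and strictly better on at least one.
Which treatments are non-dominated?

S3, S6, S7, S8, S10

S1: dominated by S6 (duration 8≤15, cost 857≤3311).
S2: dominated by S5 (duration 16≤23, cost 1783≤2599).
S3: not dominated (best duration).
S4: dominated by S1 (duration 15≤17, cost 3311≤3948).
S5: dominated by S6 (duration 8≤16, cost 857≤1783).
S6: not dominated.
S7: not dominated (best cost).
S8: not dominated.
S9: dominated by S6 (duration 8≤8, cost 857≤2040).
S10: not dominated.
S11: dominated by S6 (duration 8≤15, cost 857≤3301).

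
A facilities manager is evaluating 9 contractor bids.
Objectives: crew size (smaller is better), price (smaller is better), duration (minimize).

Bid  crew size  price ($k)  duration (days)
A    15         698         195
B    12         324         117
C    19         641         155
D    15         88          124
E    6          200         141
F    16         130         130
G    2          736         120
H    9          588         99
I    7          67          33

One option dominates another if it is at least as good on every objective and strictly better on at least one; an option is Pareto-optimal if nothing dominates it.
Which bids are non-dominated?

E, G, I

A: dominated by B (crew size 12≤15, price 324≤698, duration 117≤195).
B: dominated by I (crew size 7≤12, price 67≤324, duration 33≤117).
C: dominated by B (crew size 12≤19, price 324≤641, duration 117≤155).
D: dominated by I (crew size 7≤15, price 67≤88, duration 33≤124).
E: not dominated.
F: dominated by D (crew size 15≤16, price 88≤130, duration 124≤130).
G: not dominated (best crew size).
H: dominated by I (crew size 7≤9, price 67≤588, duration 33≤99).
I: not dominated (best price).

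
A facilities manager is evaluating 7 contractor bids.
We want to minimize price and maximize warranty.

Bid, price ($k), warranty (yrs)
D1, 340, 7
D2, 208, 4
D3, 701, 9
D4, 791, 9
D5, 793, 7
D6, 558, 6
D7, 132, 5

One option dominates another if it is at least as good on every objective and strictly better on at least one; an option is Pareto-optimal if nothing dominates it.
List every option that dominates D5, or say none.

D1: price 340≤793, warranty 7≥7 — dominates D5.
D3: price 701≤793, warranty 9≥7 — dominates D5.
D4: price 791≤793, warranty 9≥7 — dominates D5.
Others (D2, D6, D7) are each worse than D5 on at least one objective.

D1, D3, D4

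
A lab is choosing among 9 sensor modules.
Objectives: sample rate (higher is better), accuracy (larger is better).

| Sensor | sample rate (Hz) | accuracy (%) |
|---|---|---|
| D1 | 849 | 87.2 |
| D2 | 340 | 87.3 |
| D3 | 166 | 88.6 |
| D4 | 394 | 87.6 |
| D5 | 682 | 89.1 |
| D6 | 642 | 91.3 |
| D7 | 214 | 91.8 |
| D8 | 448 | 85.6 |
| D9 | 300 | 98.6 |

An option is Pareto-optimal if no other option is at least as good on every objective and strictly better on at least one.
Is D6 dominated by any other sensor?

No

D1: worse on accuracy (87.2 vs 91.3).
D2: worse on sample rate (340 vs 642).
D3: worse on sample rate (166 vs 642).
D4: worse on sample rate (394 vs 642).
D5: worse on accuracy (89.1 vs 91.3).
D7: worse on sample rate (214 vs 642).
D8: worse on sample rate (448 vs 642).
D9: worse on sample rate (300 vs 642).
No option is at least as good as D6 on every objective and strictly better on one.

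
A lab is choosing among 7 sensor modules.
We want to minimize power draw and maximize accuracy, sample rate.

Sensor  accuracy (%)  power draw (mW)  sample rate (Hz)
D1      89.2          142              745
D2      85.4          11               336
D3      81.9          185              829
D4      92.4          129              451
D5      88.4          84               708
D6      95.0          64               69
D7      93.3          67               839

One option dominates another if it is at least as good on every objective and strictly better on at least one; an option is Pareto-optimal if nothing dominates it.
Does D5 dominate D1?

No

D5 vs D1: D5 is worse on accuracy (88.4 vs 89.2), so it does not dominate D1.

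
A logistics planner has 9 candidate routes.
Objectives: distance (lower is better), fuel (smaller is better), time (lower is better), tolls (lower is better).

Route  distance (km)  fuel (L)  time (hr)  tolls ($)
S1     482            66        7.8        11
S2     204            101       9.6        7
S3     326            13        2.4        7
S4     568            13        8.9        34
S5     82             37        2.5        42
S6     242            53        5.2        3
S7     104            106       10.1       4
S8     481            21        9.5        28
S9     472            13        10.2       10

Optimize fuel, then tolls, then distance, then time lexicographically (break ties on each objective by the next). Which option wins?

S3

First minimize fuel: best is 13, kept {S3, S4, S9}.
Then minimize tolls: best is 7, kept {S3}.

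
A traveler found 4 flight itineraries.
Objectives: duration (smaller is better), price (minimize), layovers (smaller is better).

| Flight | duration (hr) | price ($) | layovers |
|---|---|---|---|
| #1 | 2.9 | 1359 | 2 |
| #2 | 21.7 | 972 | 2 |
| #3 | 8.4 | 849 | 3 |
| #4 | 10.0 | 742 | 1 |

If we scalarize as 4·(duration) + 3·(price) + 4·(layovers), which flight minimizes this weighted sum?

#1: 4·2.9 + 3·1359 + 4·2 = 4096.6
#2: 4·21.7 + 3·972 + 4·2 = 3010.8
#3: 4·8.4 + 3·849 + 4·3 = 2592.6
#4: 4·10.0 + 3·742 + 4·1 = 2270.0
Lowest: #4 at 2270.0.

#4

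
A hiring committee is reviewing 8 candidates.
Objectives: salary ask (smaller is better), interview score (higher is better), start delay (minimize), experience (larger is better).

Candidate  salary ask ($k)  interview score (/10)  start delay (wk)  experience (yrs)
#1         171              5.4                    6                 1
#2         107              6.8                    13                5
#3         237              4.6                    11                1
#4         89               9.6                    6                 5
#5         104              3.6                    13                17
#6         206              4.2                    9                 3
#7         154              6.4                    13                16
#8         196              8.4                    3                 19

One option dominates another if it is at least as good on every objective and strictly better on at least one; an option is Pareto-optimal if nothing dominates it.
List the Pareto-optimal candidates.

#1: dominated by #4 (salary ask 89≤171, interview score 9.6≥5.4, start delay 6≤6, experience 5≥1).
#2: dominated by #4 (salary ask 89≤107, interview score 9.6≥6.8, start delay 6≤13, experience 5≥5).
#3: dominated by #1 (salary ask 171≤237, interview score 5.4≥4.6, start delay 6≤11, experience 1≥1).
#4: not dominated (best salary ask).
#5: not dominated.
#6: dominated by #4 (salary ask 89≤206, interview score 9.6≥4.2, start delay 6≤9, experience 5≥3).
#7: not dominated.
#8: not dominated (best start delay).

#4, #5, #7, #8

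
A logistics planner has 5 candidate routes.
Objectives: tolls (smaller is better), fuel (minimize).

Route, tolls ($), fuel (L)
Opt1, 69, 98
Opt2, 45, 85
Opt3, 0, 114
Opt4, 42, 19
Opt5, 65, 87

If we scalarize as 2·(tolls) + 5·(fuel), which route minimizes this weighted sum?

Opt1: 2·69 + 5·98 = 628
Opt2: 2·45 + 5·85 = 515
Opt3: 2·0 + 5·114 = 570
Opt4: 2·42 + 5·19 = 179
Opt5: 2·65 + 5·87 = 565
Lowest: Opt4 at 179.

Opt4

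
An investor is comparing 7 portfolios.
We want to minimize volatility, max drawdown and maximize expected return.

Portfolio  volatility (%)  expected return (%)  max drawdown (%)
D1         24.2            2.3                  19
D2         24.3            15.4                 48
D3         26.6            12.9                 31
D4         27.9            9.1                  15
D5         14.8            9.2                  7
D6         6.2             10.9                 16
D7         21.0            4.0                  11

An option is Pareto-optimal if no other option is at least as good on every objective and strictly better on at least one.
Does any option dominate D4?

Yes

D5 vs D4: volatility 14.8≤27.9, expected return 9.2≥9.1, max drawdown 7≤15 — D5 is at least as good on every objective and strictly better on at least one, so D5 dominates D4.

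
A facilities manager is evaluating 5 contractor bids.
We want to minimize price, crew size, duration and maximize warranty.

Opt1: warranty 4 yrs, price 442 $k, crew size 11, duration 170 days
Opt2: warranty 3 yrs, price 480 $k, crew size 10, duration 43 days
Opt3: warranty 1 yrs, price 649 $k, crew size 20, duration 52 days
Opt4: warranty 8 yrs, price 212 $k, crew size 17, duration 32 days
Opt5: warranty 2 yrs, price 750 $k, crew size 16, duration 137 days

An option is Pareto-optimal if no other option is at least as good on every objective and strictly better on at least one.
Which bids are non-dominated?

Opt1, Opt2, Opt4

Opt1: not dominated.
Opt2: not dominated (best crew size).
Opt3: dominated by Opt2 (warranty 3≥1, price 480≤649, crew size 10≤20, duration 43≤52).
Opt4: not dominated (best warranty).
Opt5: dominated by Opt2 (warranty 3≥2, price 480≤750, crew size 10≤16, duration 43≤137).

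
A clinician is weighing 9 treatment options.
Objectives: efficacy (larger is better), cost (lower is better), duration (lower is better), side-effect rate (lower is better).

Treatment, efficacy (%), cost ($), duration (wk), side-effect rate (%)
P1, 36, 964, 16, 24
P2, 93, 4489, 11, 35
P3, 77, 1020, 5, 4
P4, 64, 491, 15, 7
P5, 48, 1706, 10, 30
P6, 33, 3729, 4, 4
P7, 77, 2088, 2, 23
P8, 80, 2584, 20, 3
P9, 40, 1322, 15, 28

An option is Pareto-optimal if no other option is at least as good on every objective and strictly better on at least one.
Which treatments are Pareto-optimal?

P2, P3, P4, P6, P7, P8

P1: dominated by P4 (efficacy 64≥36, cost 491≤964, duration 15≤16, side-effect rate 7≤24).
P2: not dominated (best efficacy).
P3: not dominated.
P4: not dominated (best cost).
P5: dominated by P3 (efficacy 77≥48, cost 1020≤1706, duration 5≤10, side-effect rate 4≤30).
P6: not dominated.
P7: not dominated (best duration).
P8: not dominated (best side-effect rate).
P9: dominated by P3 (efficacy 77≥40, cost 1020≤1322, duration 5≤15, side-effect rate 4≤28).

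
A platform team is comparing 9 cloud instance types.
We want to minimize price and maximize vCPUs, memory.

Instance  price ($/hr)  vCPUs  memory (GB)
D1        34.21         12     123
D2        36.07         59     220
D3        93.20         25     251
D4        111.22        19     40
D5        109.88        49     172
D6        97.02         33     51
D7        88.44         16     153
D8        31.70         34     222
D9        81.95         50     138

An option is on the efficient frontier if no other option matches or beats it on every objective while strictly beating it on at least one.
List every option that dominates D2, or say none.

none

D1: worse on vCPUs (12 vs 59).
D3: worse on price (93.20 vs 36.07).
D4: worse on price (111.22 vs 36.07).
D5: worse on price (109.88 vs 36.07).
D6: worse on price (97.02 vs 36.07).
D7: worse on price (88.44 vs 36.07).
D8: worse on vCPUs (34 vs 59).
D9: worse on price (81.95 vs 36.07).
No option dominates D2.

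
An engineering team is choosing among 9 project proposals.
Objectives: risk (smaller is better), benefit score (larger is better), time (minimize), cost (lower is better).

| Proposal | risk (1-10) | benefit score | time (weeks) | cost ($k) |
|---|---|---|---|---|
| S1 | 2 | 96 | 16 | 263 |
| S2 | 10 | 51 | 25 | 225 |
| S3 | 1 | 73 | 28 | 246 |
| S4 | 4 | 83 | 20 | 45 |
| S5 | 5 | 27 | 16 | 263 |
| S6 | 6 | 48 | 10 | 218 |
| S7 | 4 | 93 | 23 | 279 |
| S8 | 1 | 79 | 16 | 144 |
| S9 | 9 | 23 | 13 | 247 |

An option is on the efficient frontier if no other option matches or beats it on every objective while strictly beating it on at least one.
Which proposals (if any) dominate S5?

S1: risk 2≤5, benefit score 96≥27, time 16≤16, cost 263≤263 — dominates S5.
S8: risk 1≤5, benefit score 79≥27, time 16≤16, cost 144≤263 — dominates S5.
Others (S2, S3, S4, S6, S7, S9) are each worse than S5 on at least one objective.

S1, S8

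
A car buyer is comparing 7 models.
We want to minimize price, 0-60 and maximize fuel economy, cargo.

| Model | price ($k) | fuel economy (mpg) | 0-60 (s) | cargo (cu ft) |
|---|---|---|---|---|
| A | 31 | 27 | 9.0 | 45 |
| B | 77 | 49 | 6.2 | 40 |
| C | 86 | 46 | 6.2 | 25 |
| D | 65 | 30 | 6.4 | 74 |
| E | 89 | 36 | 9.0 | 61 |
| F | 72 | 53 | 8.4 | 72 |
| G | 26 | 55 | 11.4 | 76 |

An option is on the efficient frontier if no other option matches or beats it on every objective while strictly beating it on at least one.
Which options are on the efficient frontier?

A: not dominated.
B: not dominated.
C: dominated by B (price 77≤86, fuel economy 49≥46, 0-60 6.2≤6.2, cargo 40≥25).
D: not dominated.
E: dominated by F (price 72≤89, fuel economy 53≥36, 0-60 8.4≤9.0, cargo 72≥61).
F: not dominated.
G: not dominated (best price).

A, B, D, F, G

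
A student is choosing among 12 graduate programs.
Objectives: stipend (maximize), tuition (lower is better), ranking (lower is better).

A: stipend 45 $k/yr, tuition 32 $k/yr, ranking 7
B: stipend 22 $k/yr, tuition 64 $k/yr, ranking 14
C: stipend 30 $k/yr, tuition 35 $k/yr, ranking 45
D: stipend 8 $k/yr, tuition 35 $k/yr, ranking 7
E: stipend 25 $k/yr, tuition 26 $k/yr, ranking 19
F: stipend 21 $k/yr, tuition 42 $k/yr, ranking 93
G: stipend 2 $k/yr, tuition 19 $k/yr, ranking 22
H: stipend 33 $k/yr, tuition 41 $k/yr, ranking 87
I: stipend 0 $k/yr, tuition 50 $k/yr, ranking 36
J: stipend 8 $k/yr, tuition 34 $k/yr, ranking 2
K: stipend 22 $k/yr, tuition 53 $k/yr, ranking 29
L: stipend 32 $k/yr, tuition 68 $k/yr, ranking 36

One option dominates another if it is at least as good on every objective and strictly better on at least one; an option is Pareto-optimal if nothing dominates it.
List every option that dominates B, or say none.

A

A: stipend 45≥22, tuition 32≤64, ranking 7≤14 — dominates B.
Others (C, D, E, F, G, H, I, J, K, L) are each worse than B on at least one objective.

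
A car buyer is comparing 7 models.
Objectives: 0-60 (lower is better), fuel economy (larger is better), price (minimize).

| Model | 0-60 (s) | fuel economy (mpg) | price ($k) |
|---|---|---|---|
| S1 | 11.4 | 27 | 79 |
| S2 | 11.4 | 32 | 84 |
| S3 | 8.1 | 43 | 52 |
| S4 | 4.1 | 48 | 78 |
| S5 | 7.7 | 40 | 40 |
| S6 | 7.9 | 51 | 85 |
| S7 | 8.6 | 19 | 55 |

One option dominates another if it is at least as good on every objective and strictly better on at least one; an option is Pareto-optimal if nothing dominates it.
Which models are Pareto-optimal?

S1: dominated by S3 (0-60 8.1≤11.4, fuel economy 43≥27, price 52≤79).
S2: dominated by S3 (0-60 8.1≤11.4, fuel economy 43≥32, price 52≤84).
S3: not dominated.
S4: not dominated (best 0-60).
S5: not dominated (best price).
S6: not dominated (best fuel economy).
S7: dominated by S3 (0-60 8.1≤8.6, fuel economy 43≥19, price 52≤55).

S3, S4, S5, S6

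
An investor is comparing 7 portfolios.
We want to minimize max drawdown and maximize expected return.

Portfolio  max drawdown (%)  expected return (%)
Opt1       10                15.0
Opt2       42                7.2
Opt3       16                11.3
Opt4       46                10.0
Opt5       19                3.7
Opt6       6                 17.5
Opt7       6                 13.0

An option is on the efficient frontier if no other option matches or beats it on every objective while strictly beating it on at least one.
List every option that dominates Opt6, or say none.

Opt1: worse on max drawdown (10 vs 6).
Opt2: worse on max drawdown (42 vs 6).
Opt3: worse on max drawdown (16 vs 6).
Opt4: worse on max drawdown (46 vs 6).
Opt5: worse on max drawdown (19 vs 6).
Opt7: worse on expected return (13.0 vs 17.5).
No option dominates Opt6.

none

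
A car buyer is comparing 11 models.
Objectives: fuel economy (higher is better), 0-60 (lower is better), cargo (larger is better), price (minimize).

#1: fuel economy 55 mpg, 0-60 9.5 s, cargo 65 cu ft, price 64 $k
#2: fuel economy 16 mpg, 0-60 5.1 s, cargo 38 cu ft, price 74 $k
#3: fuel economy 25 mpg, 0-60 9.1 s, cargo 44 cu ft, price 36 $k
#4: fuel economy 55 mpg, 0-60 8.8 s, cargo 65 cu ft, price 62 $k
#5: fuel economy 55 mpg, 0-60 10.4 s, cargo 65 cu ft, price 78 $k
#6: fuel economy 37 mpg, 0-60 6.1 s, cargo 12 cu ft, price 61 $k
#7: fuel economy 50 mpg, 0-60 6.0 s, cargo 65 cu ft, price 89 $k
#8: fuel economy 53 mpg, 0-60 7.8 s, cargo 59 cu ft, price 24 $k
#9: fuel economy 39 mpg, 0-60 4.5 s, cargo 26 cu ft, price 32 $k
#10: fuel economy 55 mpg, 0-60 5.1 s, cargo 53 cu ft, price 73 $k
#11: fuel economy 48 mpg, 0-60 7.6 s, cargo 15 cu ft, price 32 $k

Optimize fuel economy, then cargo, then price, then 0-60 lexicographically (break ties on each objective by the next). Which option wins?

First maximize fuel economy: best is 55, kept {#1, #4, #5, #10}.
Then maximize cargo: best is 65, kept {#1, #4, #5}.
Then minimize price: best is 62, kept {#4}.

#4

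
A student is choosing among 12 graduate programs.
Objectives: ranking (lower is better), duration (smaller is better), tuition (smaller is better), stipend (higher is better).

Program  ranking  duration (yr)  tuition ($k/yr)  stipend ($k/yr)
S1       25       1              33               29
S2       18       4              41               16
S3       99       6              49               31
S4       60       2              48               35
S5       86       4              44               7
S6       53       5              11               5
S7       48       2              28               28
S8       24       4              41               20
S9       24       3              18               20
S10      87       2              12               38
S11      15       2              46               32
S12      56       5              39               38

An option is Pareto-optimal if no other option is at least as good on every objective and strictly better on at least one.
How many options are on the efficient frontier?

9

S1: not dominated (best duration).
S2: not dominated.
S3: dominated by S4 (ranking 60≤99, duration 2≤6, tuition 48≤49, stipend 35≥31).
S4: not dominated.
S5: dominated by S1 (ranking 25≤86, duration 1≤4, tuition 33≤44, stipend 29≥7).
S6: not dominated (best tuition).
S7: not dominated.
S8: dominated by S9 (ranking 24≤24, duration 3≤4, tuition 18≤41, stipend 20≥20).
S9: not dominated.
S10: not dominated.
S11: not dominated (best ranking).
S12: not dominated.
Pareto-optimal: S1, S2, S4, S6, S7, S9, S10, S11, S12 → 9.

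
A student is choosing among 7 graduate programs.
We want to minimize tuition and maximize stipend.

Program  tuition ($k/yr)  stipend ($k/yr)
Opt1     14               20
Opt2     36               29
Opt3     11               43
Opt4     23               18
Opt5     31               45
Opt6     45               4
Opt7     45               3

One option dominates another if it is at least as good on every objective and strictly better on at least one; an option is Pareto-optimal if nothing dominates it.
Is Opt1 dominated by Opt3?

Opt3 vs Opt1: tuition 11≤14, stipend 43≥20 — Opt3 is at least as good on every objective with at least one strict improvement.

Yes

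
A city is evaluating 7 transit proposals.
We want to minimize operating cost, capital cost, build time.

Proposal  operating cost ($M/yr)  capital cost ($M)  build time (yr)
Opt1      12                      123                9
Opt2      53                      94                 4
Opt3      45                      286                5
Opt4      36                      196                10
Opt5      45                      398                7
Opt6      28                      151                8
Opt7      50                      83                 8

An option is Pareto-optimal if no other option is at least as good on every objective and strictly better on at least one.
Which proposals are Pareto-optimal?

Opt1, Opt2, Opt3, Opt6, Opt7

Opt1: not dominated (best operating cost).
Opt2: not dominated (best build time).
Opt3: not dominated.
Opt4: dominated by Opt1 (operating cost 12≤36, capital cost 123≤196, build time 9≤10).
Opt5: dominated by Opt3 (operating cost 45≤45, capital cost 286≤398, build time 5≤7).
Opt6: not dominated.
Opt7: not dominated (best capital cost).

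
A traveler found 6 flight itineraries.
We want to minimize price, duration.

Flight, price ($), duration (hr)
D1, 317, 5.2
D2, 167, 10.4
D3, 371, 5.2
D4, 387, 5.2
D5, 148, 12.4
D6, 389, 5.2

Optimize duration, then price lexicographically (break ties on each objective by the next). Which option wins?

D1

First minimize duration: best is 5.2, kept {D1, D3, D4, D6}.
Then minimize price: best is 317, kept {D1}.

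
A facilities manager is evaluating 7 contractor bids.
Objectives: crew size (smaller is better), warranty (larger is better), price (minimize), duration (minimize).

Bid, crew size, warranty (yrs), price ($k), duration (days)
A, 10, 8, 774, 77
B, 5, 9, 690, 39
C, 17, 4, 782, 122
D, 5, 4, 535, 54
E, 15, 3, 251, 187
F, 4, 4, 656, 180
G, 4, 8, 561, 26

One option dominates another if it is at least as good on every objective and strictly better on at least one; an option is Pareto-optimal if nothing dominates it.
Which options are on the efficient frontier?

A: dominated by B (crew size 5≤10, warranty 9≥8, price 690≤774, duration 39≤77).
B: not dominated (best warranty).
C: dominated by A (crew size 10≤17, warranty 8≥4, price 774≤782, duration 77≤122).
D: not dominated.
E: not dominated (best price).
F: dominated by G (crew size 4≤4, warranty 8≥4, price 561≤656, duration 26≤180).
G: not dominated (best duration).

B, D, E, G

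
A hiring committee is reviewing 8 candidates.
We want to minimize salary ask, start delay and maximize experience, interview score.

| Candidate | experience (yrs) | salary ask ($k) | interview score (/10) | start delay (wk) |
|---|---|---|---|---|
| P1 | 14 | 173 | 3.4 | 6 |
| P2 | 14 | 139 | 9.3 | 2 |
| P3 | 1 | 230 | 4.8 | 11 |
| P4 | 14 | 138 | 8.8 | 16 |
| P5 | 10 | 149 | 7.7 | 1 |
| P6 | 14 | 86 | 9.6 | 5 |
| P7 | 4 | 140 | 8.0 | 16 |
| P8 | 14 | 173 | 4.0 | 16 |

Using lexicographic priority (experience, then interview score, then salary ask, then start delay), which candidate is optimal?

P6

First maximize experience: best is 14, kept {P1, P2, P4, P6, P8}.
Then maximize interview score: best is 9.6, kept {P6}.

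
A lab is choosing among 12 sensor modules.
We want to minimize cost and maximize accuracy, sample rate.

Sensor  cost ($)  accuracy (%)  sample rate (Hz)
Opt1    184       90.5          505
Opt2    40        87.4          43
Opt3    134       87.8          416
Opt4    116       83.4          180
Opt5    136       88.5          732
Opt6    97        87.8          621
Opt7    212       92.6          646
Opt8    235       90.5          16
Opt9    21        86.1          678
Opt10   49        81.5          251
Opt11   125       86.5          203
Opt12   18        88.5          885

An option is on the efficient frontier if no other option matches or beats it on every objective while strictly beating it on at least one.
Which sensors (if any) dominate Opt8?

Opt1, Opt7

Opt1: cost 184≤235, accuracy 90.5≥90.5, sample rate 505≥16 — dominates Opt8.
Opt7: cost 212≤235, accuracy 92.6≥90.5, sample rate 646≥16 — dominates Opt8.
Others (Opt2, Opt3, Opt4, Opt5, Opt6, Opt9, Opt10, Opt11, Opt12) are each worse than Opt8 on at least one objective.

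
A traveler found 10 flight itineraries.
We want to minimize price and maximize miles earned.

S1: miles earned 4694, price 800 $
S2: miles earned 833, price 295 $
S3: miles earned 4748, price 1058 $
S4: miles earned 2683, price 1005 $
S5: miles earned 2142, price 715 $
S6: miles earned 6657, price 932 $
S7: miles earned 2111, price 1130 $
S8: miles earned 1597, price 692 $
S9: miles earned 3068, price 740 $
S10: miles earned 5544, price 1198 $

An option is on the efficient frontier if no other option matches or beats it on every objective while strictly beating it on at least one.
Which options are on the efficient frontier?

S1: not dominated.
S2: not dominated (best price).
S3: dominated by S6 (miles earned 6657≥4748, price 932≤1058).
S4: dominated by S1 (miles earned 4694≥2683, price 800≤1005).
S5: not dominated.
S6: not dominated (best miles earned).
S7: dominated by S1 (miles earned 4694≥2111, price 800≤1130).
S8: not dominated.
S9: not dominated.
S10: dominated by S6 (miles earned 6657≥5544, price 932≤1198).

S1, S2, S5, S6, S8, S9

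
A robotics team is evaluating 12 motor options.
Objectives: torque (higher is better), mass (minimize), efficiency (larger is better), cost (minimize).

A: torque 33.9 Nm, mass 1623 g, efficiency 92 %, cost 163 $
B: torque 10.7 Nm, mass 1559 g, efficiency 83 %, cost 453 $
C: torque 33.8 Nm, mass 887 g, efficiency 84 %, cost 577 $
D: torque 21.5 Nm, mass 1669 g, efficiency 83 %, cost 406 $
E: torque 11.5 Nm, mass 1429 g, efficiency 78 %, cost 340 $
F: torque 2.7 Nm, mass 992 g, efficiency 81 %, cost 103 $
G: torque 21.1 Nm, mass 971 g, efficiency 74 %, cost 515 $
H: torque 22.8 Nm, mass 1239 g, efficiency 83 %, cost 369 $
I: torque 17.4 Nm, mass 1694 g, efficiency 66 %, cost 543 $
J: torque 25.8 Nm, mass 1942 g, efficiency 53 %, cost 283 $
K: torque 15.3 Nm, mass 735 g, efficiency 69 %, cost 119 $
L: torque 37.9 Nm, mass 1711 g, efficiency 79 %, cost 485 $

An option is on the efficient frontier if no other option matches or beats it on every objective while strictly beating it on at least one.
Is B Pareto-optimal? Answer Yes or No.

No

H vs B: torque 22.8≥10.7, mass 1239≤1559, efficiency 83≥83, cost 369≤453 — H is at least as good on every objective and strictly better on at least one, so H dominates B.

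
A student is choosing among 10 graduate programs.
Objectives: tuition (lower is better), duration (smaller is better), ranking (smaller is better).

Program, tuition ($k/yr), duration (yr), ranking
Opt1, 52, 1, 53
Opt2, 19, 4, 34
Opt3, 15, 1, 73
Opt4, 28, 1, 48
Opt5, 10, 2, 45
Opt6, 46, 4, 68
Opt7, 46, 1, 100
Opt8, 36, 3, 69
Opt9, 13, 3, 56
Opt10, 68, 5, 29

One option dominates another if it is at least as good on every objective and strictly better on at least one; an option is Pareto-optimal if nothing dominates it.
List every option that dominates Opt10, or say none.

Opt1: worse on ranking (53 vs 29).
Opt2: worse on ranking (34 vs 29).
Opt3: worse on ranking (73 vs 29).
Opt4: worse on ranking (48 vs 29).
Opt5: worse on ranking (45 vs 29).
Opt6: worse on ranking (68 vs 29).
Opt7: worse on ranking (100 vs 29).
Opt8: worse on ranking (69 vs 29).
Opt9: worse on ranking (56 vs 29).
No option dominates Opt10.

none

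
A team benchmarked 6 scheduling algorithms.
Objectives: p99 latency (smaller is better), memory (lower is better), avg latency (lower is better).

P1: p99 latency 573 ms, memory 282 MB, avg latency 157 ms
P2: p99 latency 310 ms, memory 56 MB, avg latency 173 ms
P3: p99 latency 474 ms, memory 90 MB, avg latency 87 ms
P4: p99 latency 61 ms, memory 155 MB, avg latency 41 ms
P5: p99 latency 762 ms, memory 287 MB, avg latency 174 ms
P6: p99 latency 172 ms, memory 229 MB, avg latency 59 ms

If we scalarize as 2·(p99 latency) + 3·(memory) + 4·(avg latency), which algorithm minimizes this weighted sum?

P4

P1: 2·573 + 3·282 + 4·157 = 2620
P2: 2·310 + 3·56 + 4·173 = 1480
P3: 2·474 + 3·90 + 4·87 = 1566
P4: 2·61 + 3·155 + 4·41 = 751
P5: 2·762 + 3·287 + 4·174 = 3081
P6: 2·172 + 3·229 + 4·59 = 1267
Lowest: P4 at 751.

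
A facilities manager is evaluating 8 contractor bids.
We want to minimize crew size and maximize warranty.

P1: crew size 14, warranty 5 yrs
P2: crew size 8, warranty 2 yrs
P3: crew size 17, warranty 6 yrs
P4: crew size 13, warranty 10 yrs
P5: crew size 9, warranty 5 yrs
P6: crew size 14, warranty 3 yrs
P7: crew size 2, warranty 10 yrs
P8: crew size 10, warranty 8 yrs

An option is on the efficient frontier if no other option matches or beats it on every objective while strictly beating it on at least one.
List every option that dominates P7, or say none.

none

P1: worse on crew size (14 vs 2).
P2: worse on crew size (8 vs 2).
P3: worse on crew size (17 vs 2).
P4: worse on crew size (13 vs 2).
P5: worse on crew size (9 vs 2).
P6: worse on crew size (14 vs 2).
P8: worse on crew size (10 vs 2).
No option dominates P7.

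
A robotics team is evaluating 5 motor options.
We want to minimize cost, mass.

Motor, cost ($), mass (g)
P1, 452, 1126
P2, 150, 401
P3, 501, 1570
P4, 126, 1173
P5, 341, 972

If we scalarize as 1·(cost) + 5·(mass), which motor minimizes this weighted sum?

P1: 1·452 + 5·1126 = 6082
P2: 1·150 + 5·401 = 2155
P3: 1·501 + 5·1570 = 8351
P4: 1·126 + 5·1173 = 5991
P5: 1·341 + 5·972 = 5201
Lowest: P2 at 2155.

P2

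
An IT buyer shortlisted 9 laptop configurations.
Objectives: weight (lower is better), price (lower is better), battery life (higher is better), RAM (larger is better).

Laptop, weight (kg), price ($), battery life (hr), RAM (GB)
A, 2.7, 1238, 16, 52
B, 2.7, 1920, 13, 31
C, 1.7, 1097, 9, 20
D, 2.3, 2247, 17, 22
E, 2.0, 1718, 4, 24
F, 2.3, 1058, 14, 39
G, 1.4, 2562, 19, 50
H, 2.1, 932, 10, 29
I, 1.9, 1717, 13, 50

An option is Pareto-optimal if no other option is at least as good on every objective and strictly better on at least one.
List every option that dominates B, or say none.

A: weight 2.7≤2.7, price 1238≤1920, battery life 16≥13, RAM 52≥31 — dominates B.
F: weight 2.3≤2.7, price 1058≤1920, battery life 14≥13, RAM 39≥31 — dominates B.
I: weight 1.9≤2.7, price 1717≤1920, battery life 13≥13, RAM 50≥31 — dominates B.
Others (C, D, E, G, H) are each worse than B on at least one objective.

A, F, I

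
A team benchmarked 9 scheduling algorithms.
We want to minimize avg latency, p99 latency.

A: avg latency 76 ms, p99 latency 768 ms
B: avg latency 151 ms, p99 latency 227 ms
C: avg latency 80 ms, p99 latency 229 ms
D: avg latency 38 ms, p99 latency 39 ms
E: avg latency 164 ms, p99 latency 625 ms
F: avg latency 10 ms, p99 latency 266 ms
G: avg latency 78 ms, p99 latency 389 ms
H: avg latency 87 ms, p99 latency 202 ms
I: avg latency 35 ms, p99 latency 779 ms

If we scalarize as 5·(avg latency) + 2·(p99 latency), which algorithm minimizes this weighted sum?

A: 5·76 + 2·768 = 1916
B: 5·151 + 2·227 = 1209
C: 5·80 + 2·229 = 858
D: 5·38 + 2·39 = 268
E: 5·164 + 2·625 = 2070
F: 5·10 + 2·266 = 582
G: 5·78 + 2·389 = 1168
H: 5·87 + 2·202 = 839
I: 5·35 + 2·779 = 1733
Lowest: D at 268.

D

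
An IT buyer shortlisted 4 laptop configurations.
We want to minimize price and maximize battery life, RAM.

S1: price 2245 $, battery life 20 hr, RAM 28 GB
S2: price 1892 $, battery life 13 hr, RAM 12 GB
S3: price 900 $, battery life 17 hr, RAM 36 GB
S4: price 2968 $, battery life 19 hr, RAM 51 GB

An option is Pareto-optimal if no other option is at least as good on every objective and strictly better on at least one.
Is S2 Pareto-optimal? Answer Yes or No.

No

S3 vs S2: price 900≤1892, battery life 17≥13, RAM 36≥12 — S3 is at least as good on every objective and strictly better on at least one, so S3 dominates S2.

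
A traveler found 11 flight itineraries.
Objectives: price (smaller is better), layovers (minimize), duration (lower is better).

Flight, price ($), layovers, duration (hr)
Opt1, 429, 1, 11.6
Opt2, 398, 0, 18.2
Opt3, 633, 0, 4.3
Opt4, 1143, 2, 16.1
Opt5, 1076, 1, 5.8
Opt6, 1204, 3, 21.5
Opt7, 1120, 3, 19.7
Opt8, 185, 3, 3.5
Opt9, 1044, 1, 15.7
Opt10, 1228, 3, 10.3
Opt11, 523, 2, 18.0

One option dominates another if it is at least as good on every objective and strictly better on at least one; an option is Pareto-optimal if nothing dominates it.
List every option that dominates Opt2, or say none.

Opt1: worse on price (429 vs 398).
Opt3: worse on price (633 vs 398).
Opt4: worse on price (1143 vs 398).
Opt5: worse on price (1076 vs 398).
Opt6: worse on price (1204 vs 398).
Opt7: worse on price (1120 vs 398).
Opt8: worse on layovers (3 vs 0).
Opt9: worse on price (1044 vs 398).
Opt10: worse on price (1228 vs 398).
Opt11: worse on price (523 vs 398).
No option dominates Opt2.

none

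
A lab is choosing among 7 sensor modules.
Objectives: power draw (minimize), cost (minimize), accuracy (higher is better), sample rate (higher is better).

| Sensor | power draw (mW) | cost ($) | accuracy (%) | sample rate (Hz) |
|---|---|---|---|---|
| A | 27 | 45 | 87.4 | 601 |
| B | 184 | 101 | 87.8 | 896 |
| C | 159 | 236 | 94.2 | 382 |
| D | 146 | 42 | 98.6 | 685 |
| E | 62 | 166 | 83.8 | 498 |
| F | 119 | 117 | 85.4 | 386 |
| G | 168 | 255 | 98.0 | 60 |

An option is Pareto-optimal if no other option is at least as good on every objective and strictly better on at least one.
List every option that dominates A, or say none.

none

B: worse on power draw (184 vs 27).
C: worse on power draw (159 vs 27).
D: worse on power draw (146 vs 27).
E: worse on power draw (62 vs 27).
F: worse on power draw (119 vs 27).
G: worse on power draw (168 vs 27).
No option dominates A.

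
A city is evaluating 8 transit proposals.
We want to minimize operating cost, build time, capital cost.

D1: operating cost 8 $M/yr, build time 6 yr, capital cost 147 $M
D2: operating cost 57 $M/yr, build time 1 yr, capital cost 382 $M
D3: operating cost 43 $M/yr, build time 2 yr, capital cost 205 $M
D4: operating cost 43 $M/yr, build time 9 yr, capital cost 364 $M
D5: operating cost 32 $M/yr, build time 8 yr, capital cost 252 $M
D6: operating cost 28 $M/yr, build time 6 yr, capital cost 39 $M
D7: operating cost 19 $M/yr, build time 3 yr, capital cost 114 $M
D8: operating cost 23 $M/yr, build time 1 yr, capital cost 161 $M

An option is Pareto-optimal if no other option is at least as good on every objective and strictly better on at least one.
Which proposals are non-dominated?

D1: not dominated (best operating cost).
D2: dominated by D8 (operating cost 23≤57, build time 1≤1, capital cost 161≤382).
D3: dominated by D8 (operating cost 23≤43, build time 1≤2, capital cost 161≤205).
D4: dominated by D1 (operating cost 8≤43, build time 6≤9, capital cost 147≤364).
D5: dominated by D1 (operating cost 8≤32, build time 6≤8, capital cost 147≤252).
D6: not dominated (best capital cost).
D7: not dominated.
D8: not dominated.

D1, D6, D7, D8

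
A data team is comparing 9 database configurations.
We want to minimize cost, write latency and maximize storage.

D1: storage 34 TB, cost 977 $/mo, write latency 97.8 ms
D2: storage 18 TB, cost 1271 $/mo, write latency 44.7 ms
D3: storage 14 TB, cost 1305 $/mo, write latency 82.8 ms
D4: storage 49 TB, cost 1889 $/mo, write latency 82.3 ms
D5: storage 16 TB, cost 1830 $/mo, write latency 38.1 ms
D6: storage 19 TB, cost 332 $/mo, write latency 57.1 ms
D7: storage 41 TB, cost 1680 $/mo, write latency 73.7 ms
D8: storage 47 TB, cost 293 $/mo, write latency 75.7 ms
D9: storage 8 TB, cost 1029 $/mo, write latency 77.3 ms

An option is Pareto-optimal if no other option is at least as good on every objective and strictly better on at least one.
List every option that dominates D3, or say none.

D2, D6, D8

D2: storage 18≥14, cost 1271≤1305, write latency 44.7≤82.8 — dominates D3.
D6: storage 19≥14, cost 332≤1305, write latency 57.1≤82.8 — dominates D3.
D8: storage 47≥14, cost 293≤1305, write latency 75.7≤82.8 — dominates D3.
Others (D1, D4, D5, D7, D9) are each worse than D3 on at least one objective.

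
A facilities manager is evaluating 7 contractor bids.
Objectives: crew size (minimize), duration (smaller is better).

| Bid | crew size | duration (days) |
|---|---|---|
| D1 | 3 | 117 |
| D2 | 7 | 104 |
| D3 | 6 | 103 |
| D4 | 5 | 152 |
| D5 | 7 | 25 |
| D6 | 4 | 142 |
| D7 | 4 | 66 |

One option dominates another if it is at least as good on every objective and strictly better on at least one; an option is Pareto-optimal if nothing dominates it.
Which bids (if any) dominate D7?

D1: worse on duration (117 vs 66).
D2: worse on crew size (7 vs 4).
D3: worse on crew size (6 vs 4).
D4: worse on crew size (5 vs 4).
D5: worse on crew size (7 vs 4).
D6: worse on duration (142 vs 66).
No option dominates D7.

none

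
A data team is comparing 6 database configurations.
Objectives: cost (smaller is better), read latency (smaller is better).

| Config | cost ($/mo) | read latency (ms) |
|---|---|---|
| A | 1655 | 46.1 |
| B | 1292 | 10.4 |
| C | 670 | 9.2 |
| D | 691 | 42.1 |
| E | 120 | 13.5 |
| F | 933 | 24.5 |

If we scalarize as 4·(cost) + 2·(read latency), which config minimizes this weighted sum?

E

A: 4·1655 + 2·46.1 = 6712.2
B: 4·1292 + 2·10.4 = 5188.8
C: 4·670 + 2·9.2 = 2698.4
D: 4·691 + 2·42.1 = 2848.2
E: 4·120 + 2·13.5 = 507.0
F: 4·933 + 2·24.5 = 3781.0
Lowest: E at 507.0.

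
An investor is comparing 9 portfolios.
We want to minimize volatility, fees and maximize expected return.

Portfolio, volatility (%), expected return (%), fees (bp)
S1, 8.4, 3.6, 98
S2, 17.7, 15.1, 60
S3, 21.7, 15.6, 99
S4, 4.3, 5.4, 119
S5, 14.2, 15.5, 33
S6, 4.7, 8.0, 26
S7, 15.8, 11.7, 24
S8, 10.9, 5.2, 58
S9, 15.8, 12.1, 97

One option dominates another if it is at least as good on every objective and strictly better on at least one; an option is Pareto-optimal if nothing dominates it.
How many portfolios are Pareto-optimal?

S1: dominated by S6 (volatility 4.7≤8.4, expected return 8.0≥3.6, fees 26≤98).
S2: dominated by S5 (volatility 14.2≤17.7, expected return 15.5≥15.1, fees 33≤60).
S3: not dominated (best expected return).
S4: not dominated (best volatility).
S5: not dominated.
S6: not dominated.
S7: not dominated (best fees).
S8: dominated by S6 (volatility 4.7≤10.9, expected return 8.0≥5.2, fees 26≤58).
S9: dominated by S5 (volatility 14.2≤15.8, expected return 15.5≥12.1, fees 33≤97).
Pareto-optimal: S3, S4, S5, S6, S7 → 5.

5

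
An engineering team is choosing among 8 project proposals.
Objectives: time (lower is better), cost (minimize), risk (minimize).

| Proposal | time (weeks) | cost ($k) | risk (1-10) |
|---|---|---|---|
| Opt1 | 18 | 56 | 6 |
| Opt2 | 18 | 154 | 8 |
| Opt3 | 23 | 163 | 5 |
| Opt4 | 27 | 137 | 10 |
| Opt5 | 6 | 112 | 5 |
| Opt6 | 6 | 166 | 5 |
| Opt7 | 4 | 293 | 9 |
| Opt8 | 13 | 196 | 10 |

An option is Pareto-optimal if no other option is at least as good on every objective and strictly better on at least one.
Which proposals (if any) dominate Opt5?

none

Opt1: worse on time (18 vs 6).
Opt2: worse on time (18 vs 6).
Opt3: worse on time (23 vs 6).
Opt4: worse on time (27 vs 6).
Opt6: worse on cost (166 vs 112).
Opt7: worse on cost (293 vs 112).
Opt8: worse on time (13 vs 6).
No option dominates Opt5.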